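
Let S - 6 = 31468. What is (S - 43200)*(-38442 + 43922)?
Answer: -64258480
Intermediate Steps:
S = 31474 (S = 6 + 31468 = 31474)
(S - 43200)*(-38442 + 43922) = (31474 - 43200)*(-38442 + 43922) = -11726*5480 = -64258480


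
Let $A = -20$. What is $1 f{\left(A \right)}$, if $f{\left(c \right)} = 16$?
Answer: $16$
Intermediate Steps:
$1 f{\left(A \right)} = 1 \cdot 16 = 16$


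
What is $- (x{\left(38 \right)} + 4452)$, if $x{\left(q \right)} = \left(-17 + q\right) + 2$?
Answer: $-4475$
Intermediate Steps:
$x{\left(q \right)} = -15 + q$
$- (x{\left(38 \right)} + 4452) = - (\left(-15 + 38\right) + 4452) = - (23 + 4452) = \left(-1\right) 4475 = -4475$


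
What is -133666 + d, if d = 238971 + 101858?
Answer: 207163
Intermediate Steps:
d = 340829
-133666 + d = -133666 + 340829 = 207163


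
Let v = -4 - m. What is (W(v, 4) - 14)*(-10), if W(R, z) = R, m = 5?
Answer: 230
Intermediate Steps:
v = -9 (v = -4 - 1*5 = -4 - 5 = -9)
(W(v, 4) - 14)*(-10) = (-9 - 14)*(-10) = -23*(-10) = 230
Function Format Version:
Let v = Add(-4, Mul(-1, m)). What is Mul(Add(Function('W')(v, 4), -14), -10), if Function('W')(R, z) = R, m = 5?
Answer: 230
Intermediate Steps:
v = -9 (v = Add(-4, Mul(-1, 5)) = Add(-4, -5) = -9)
Mul(Add(Function('W')(v, 4), -14), -10) = Mul(Add(-9, -14), -10) = Mul(-23, -10) = 230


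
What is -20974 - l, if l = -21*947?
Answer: -1087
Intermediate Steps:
l = -19887
-20974 - l = -20974 - 1*(-19887) = -20974 + 19887 = -1087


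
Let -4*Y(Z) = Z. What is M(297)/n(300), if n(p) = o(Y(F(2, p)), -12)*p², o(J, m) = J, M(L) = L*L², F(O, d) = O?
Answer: -2910897/5000 ≈ -582.18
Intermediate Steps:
M(L) = L³
Y(Z) = -Z/4
n(p) = -p²/2 (n(p) = (-¼*2)*p² = -p²/2)
M(297)/n(300) = 297³/((-½*300²)) = 26198073/((-½*90000)) = 26198073/(-45000) = 26198073*(-1/45000) = -2910897/5000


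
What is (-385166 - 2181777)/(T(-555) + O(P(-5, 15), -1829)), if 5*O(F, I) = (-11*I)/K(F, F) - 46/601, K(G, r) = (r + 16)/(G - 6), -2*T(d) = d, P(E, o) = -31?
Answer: -231409911450/919787651 ≈ -251.59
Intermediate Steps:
T(d) = -d/2
K(G, r) = (16 + r)/(-6 + G)
O(F, I) = -46/3005 - 11*I*(-6 + F)/(5*(16 + F)) (O(F, I) = ((-11*I)/(((16 + F)/(-6 + F))) - 46/601)/5 = ((-11*I)*((-6 + F)/(16 + F)) - 46*1/601)/5 = (-11*I*(-6 + F)/(16 + F) - 46/601)/5 = (-46/601 - 11*I*(-6 + F)/(16 + F))/5 = -46/3005 - 11*I*(-6 + F)/(5*(16 + F)))
(-385166 - 2181777)/(T(-555) + O(P(-5, 15), -1829)) = (-385166 - 2181777)/(-½*(-555) + (-736 - 46*(-31) - 6611*(-1829)*(-6 - 31))/(3005*(16 - 31))) = -2566943/(555/2 + (1/3005)*(-736 + 1426 - 6611*(-1829)*(-37))/(-15)) = -2566943/(555/2 + (1/3005)*(-1/15)*(-736 + 1426 - 447386203)) = -2566943/(555/2 + (1/3005)*(-1/15)*(-447385513)) = -2566943/(555/2 + 447385513/45075) = -2566943/919787651/90150 = -2566943*90150/919787651 = -231409911450/919787651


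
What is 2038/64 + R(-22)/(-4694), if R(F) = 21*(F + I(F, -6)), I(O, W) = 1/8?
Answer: 2398943/75104 ≈ 31.942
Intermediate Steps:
I(O, W) = ⅛
R(F) = 21/8 + 21*F (R(F) = 21*(F + ⅛) = 21*(⅛ + F) = 21/8 + 21*F)
2038/64 + R(-22)/(-4694) = 2038/64 + (21/8 + 21*(-22))/(-4694) = 2038*(1/64) + (21/8 - 462)*(-1/4694) = 1019/32 - 3675/8*(-1/4694) = 1019/32 + 3675/37552 = 2398943/75104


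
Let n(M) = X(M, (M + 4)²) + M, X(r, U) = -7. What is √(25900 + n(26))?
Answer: √25919 ≈ 160.99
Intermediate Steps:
n(M) = -7 + M
√(25900 + n(26)) = √(25900 + (-7 + 26)) = √(25900 + 19) = √25919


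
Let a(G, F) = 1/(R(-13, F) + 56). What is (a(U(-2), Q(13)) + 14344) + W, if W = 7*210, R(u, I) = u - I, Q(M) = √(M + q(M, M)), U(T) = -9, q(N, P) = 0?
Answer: 29034547/1836 + √13/1836 ≈ 15814.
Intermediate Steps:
Q(M) = √M (Q(M) = √(M + 0) = √M)
W = 1470
a(G, F) = 1/(43 - F) (a(G, F) = 1/((-13 - F) + 56) = 1/(43 - F))
(a(U(-2), Q(13)) + 14344) + W = (-1/(-43 + √13) + 14344) + 1470 = (14344 - 1/(-43 + √13)) + 1470 = 15814 - 1/(-43 + √13)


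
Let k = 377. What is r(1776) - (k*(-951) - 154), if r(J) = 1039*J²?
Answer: 3277547545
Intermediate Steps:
r(1776) - (k*(-951) - 154) = 1039*1776² - (377*(-951) - 154) = 1039*3154176 - (-358527 - 154) = 3277188864 - 1*(-358681) = 3277188864 + 358681 = 3277547545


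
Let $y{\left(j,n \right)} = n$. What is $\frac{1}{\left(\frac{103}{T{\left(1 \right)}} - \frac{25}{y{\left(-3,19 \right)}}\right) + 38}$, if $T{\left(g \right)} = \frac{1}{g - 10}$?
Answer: $- \frac{19}{16916} \approx -0.0011232$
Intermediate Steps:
$T{\left(g \right)} = \frac{1}{-10 + g}$
$\frac{1}{\left(\frac{103}{T{\left(1 \right)}} - \frac{25}{y{\left(-3,19 \right)}}\right) + 38} = \frac{1}{\left(\frac{103}{\frac{1}{-10 + 1}} - \frac{25}{19}\right) + 38} = \frac{1}{\left(\frac{103}{\frac{1}{-9}} - \frac{25}{19}\right) + 38} = \frac{1}{\left(\frac{103}{- \frac{1}{9}} - \frac{25}{19}\right) + 38} = \frac{1}{\left(103 \left(-9\right) - \frac{25}{19}\right) + 38} = \frac{1}{\left(-927 - \frac{25}{19}\right) + 38} = \frac{1}{- \frac{17638}{19} + 38} = \frac{1}{- \frac{16916}{19}} = - \frac{19}{16916}$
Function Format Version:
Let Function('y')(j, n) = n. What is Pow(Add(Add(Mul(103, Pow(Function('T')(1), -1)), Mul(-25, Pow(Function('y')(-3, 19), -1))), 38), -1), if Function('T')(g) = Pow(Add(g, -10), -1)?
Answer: Rational(-19, 16916) ≈ -0.0011232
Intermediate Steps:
Function('T')(g) = Pow(Add(-10, g), -1)
Pow(Add(Add(Mul(103, Pow(Function('T')(1), -1)), Mul(-25, Pow(Function('y')(-3, 19), -1))), 38), -1) = Pow(Add(Add(Mul(103, Pow(Pow(Add(-10, 1), -1), -1)), Mul(-25, Pow(19, -1))), 38), -1) = Pow(Add(Add(Mul(103, Pow(Pow(-9, -1), -1)), Mul(-25, Rational(1, 19))), 38), -1) = Pow(Add(Add(Mul(103, Pow(Rational(-1, 9), -1)), Rational(-25, 19)), 38), -1) = Pow(Add(Add(Mul(103, -9), Rational(-25, 19)), 38), -1) = Pow(Add(Add(-927, Rational(-25, 19)), 38), -1) = Pow(Add(Rational(-17638, 19), 38), -1) = Pow(Rational(-16916, 19), -1) = Rational(-19, 16916)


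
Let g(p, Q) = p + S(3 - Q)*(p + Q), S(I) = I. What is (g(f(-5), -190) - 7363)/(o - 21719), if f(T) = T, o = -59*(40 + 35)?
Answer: 45003/26144 ≈ 1.7214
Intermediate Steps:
o = -4425 (o = -59*75 = -4425)
g(p, Q) = p + (3 - Q)*(Q + p) (g(p, Q) = p + (3 - Q)*(p + Q) = p + (3 - Q)*(Q + p))
(g(f(-5), -190) - 7363)/(o - 21719) = ((-5 - 1*(-190)*(-3 - 190) - 1*(-5)*(-3 - 190)) - 7363)/(-4425 - 21719) = ((-5 - 1*(-190)*(-193) - 1*(-5)*(-193)) - 7363)/(-26144) = ((-5 - 36670 - 965) - 7363)*(-1/26144) = (-37640 - 7363)*(-1/26144) = -45003*(-1/26144) = 45003/26144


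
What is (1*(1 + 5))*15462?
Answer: 92772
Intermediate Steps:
(1*(1 + 5))*15462 = (1*6)*15462 = 6*15462 = 92772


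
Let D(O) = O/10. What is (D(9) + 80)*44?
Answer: 17798/5 ≈ 3559.6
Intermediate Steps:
D(O) = O/10 (D(O) = O*(⅒) = O/10)
(D(9) + 80)*44 = ((⅒)*9 + 80)*44 = (9/10 + 80)*44 = (809/10)*44 = 17798/5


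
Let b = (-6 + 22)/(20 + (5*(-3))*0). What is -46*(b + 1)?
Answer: -414/5 ≈ -82.800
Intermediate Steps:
b = ⅘ (b = 16/(20 - 15*0) = 16/(20 + 0) = 16/20 = 16*(1/20) = ⅘ ≈ 0.80000)
-46*(b + 1) = -46*(⅘ + 1) = -46*9/5 = -414/5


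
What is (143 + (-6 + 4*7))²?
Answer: 27225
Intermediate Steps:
(143 + (-6 + 4*7))² = (143 + (-6 + 28))² = (143 + 22)² = 165² = 27225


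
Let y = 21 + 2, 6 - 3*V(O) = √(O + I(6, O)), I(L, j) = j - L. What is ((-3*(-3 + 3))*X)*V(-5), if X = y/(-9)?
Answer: 0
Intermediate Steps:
V(O) = 2 - √(-6 + 2*O)/3 (V(O) = 2 - √(O + (O - 1*6))/3 = 2 - √(O + (O - 6))/3 = 2 - √(O + (-6 + O))/3 = 2 - √(-6 + 2*O)/3)
y = 23
X = -23/9 (X = 23/(-9) = 23*(-⅑) = -23/9 ≈ -2.5556)
((-3*(-3 + 3))*X)*V(-5) = (-3*(-3 + 3)*(-23/9))*(2 - √(-6 + 2*(-5))/3) = (-3*0*(-23/9))*(2 - √(-6 - 10)/3) = (0*(-23/9))*(2 - 4*I/3) = 0*(2 - 4*I/3) = 0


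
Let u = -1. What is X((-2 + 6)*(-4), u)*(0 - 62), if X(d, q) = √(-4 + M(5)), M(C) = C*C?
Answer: -62*√21 ≈ -284.12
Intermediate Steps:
M(C) = C²
X(d, q) = √21 (X(d, q) = √(-4 + 5²) = √(-4 + 25) = √21)
X((-2 + 6)*(-4), u)*(0 - 62) = √21*(0 - 62) = √21*(-62) = -62*√21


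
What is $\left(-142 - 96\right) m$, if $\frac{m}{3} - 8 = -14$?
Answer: $4284$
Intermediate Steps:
$m = -18$ ($m = 24 + 3 \left(-14\right) = 24 - 42 = -18$)
$\left(-142 - 96\right) m = \left(-142 - 96\right) \left(-18\right) = \left(-238\right) \left(-18\right) = 4284$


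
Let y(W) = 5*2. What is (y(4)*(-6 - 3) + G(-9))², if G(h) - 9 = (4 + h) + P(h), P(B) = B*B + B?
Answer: 196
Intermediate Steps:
y(W) = 10
P(B) = B + B² (P(B) = B² + B = B + B²)
G(h) = 13 + h + h*(1 + h) (G(h) = 9 + ((4 + h) + h*(1 + h)) = 9 + (4 + h + h*(1 + h)) = 13 + h + h*(1 + h))
(y(4)*(-6 - 3) + G(-9))² = (10*(-6 - 3) + (13 - 9 - 9*(1 - 9)))² = (10*(-9) + (13 - 9 - 9*(-8)))² = (-90 + (13 - 9 + 72))² = (-90 + 76)² = (-14)² = 196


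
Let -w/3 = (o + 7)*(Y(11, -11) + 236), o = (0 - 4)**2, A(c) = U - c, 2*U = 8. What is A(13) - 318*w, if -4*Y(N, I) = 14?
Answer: 5101506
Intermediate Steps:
U = 4 (U = (1/2)*8 = 4)
Y(N, I) = -7/2 (Y(N, I) = -1/4*14 = -7/2)
A(c) = 4 - c
o = 16 (o = (-4)**2 = 16)
w = -32085/2 (w = -3*(16 + 7)*(-7/2 + 236) = -69*465/2 = -3*10695/2 = -32085/2 ≈ -16043.)
A(13) - 318*w = (4 - 1*13) - 318*(-32085/2) = (4 - 13) + 5101515 = -9 + 5101515 = 5101506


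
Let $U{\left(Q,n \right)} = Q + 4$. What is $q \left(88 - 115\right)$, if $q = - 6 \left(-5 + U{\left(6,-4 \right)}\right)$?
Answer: $810$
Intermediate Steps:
$U{\left(Q,n \right)} = 4 + Q$
$q = -30$ ($q = - 6 \left(-5 + \left(4 + 6\right)\right) = - 6 \left(-5 + 10\right) = \left(-6\right) 5 = -30$)
$q \left(88 - 115\right) = - 30 \left(88 - 115\right) = \left(-30\right) \left(-27\right) = 810$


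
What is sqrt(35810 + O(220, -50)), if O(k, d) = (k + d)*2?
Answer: 5*sqrt(1446) ≈ 190.13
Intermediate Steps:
O(k, d) = 2*d + 2*k (O(k, d) = (d + k)*2 = 2*d + 2*k)
sqrt(35810 + O(220, -50)) = sqrt(35810 + (2*(-50) + 2*220)) = sqrt(35810 + (-100 + 440)) = sqrt(35810 + 340) = sqrt(36150) = 5*sqrt(1446)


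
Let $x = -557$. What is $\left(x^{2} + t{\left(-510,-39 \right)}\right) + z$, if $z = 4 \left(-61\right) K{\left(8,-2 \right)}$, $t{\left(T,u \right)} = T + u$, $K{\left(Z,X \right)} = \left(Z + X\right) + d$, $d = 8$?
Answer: $306284$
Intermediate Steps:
$K{\left(Z,X \right)} = 8 + X + Z$ ($K{\left(Z,X \right)} = \left(Z + X\right) + 8 = \left(X + Z\right) + 8 = 8 + X + Z$)
$z = -3416$ ($z = 4 \left(-61\right) \left(8 - 2 + 8\right) = \left(-244\right) 14 = -3416$)
$\left(x^{2} + t{\left(-510,-39 \right)}\right) + z = \left(\left(-557\right)^{2} - 549\right) - 3416 = \left(310249 - 549\right) - 3416 = 309700 - 3416 = 306284$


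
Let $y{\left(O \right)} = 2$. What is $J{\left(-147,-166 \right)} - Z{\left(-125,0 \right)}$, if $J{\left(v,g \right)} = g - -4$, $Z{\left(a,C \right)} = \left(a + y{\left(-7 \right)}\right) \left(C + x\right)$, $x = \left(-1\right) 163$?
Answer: $-20211$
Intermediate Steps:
$x = -163$
$Z{\left(a,C \right)} = \left(-163 + C\right) \left(2 + a\right)$ ($Z{\left(a,C \right)} = \left(a + 2\right) \left(C - 163\right) = \left(2 + a\right) \left(-163 + C\right) = \left(-163 + C\right) \left(2 + a\right)$)
$J{\left(v,g \right)} = 4 + g$ ($J{\left(v,g \right)} = g + 4 = 4 + g$)
$J{\left(-147,-166 \right)} - Z{\left(-125,0 \right)} = \left(4 - 166\right) - \left(-326 - -20375 + 2 \cdot 0 + 0 \left(-125\right)\right) = -162 - \left(-326 + 20375 + 0 + 0\right) = -162 - 20049 = -20211$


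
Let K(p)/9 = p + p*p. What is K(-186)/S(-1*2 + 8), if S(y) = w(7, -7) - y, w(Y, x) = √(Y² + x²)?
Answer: 29970 + 34965*√2 ≈ 79418.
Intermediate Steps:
K(p) = 9*p + 9*p² (K(p) = 9*(p + p*p) = 9*(p + p²) = 9*p + 9*p²)
S(y) = -y + 7*√2 (S(y) = √(7² + (-7)²) - y = √(49 + 49) - y = √98 - y = 7*√2 - y = -y + 7*√2)
K(-186)/S(-1*2 + 8) = (9*(-186)*(1 - 186))/(-(-1*2 + 8) + 7*√2) = (9*(-186)*(-185))/(-(-2 + 8) + 7*√2) = 309690/(-1*6 + 7*√2) = 309690/(-6 + 7*√2)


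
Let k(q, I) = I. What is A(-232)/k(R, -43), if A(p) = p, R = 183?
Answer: 232/43 ≈ 5.3953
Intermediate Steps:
A(-232)/k(R, -43) = -232/(-43) = -232*(-1/43) = 232/43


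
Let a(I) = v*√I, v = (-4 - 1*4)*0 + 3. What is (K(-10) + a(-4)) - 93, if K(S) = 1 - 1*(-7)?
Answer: -85 + 6*I ≈ -85.0 + 6.0*I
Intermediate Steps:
K(S) = 8 (K(S) = 1 + 7 = 8)
v = 3 (v = (-4 - 4)*0 + 3 = -8*0 + 3 = 0 + 3 = 3)
a(I) = 3*√I
(K(-10) + a(-4)) - 93 = (8 + 3*√(-4)) - 93 = (8 + 3*(2*I)) - 93 = (8 + 6*I) - 93 = -85 + 6*I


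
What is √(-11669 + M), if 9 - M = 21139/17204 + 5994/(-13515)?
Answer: I*√60592437061687135/2279530 ≈ 107.99*I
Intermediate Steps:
M = 37451681/4559060 (M = 9 - (21139/17204 + 5994/(-13515)) = 9 - (21139*(1/17204) + 5994*(-1/13515)) = 9 - (21139/17204 - 1998/4505) = 9 - 1*3579859/4559060 = 9 - 3579859/4559060 = 37451681/4559060 ≈ 8.2148)
√(-11669 + M) = √(-11669 + 37451681/4559060) = √(-53162219459/4559060) = I*√60592437061687135/2279530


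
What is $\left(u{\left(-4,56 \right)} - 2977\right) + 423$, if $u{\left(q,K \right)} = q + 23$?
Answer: $-2535$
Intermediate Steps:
$u{\left(q,K \right)} = 23 + q$
$\left(u{\left(-4,56 \right)} - 2977\right) + 423 = \left(\left(23 - 4\right) - 2977\right) + 423 = \left(19 - 2977\right) + 423 = -2958 + 423 = -2535$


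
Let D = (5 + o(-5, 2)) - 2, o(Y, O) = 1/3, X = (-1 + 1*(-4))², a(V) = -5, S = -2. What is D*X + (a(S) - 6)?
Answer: 217/3 ≈ 72.333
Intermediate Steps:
X = 25 (X = (-1 - 4)² = (-5)² = 25)
o(Y, O) = ⅓
D = 10/3 (D = (5 + ⅓) - 2 = 16/3 - 2 = 10/3 ≈ 3.3333)
D*X + (a(S) - 6) = (10/3)*25 + (-5 - 6) = 250/3 - 11 = 217/3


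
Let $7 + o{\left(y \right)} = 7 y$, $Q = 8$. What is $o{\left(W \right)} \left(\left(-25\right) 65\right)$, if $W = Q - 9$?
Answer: $22750$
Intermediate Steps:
$W = -1$ ($W = 8 - 9 = -1$)
$o{\left(y \right)} = -7 + 7 y$
$o{\left(W \right)} \left(\left(-25\right) 65\right) = \left(-7 + 7 \left(-1\right)\right) \left(\left(-25\right) 65\right) = \left(-7 - 7\right) \left(-1625\right) = \left(-14\right) \left(-1625\right) = 22750$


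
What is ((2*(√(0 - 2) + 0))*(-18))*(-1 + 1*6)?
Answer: -180*I*√2 ≈ -254.56*I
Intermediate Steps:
((2*(√(0 - 2) + 0))*(-18))*(-1 + 1*6) = ((2*(√(-2) + 0))*(-18))*(-1 + 6) = ((2*(I*√2 + 0))*(-18))*5 = ((2*(I*√2))*(-18))*5 = ((2*I*√2)*(-18))*5 = -36*I*√2*5 = -180*I*√2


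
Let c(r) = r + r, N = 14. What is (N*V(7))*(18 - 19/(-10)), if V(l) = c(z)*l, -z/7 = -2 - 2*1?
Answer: 546056/5 ≈ 1.0921e+5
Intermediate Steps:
z = 28 (z = -7*(-2 - 2*1) = -7*(-2 - 2) = -7*(-4) = 28)
c(r) = 2*r
V(l) = 56*l (V(l) = (2*28)*l = 56*l)
(N*V(7))*(18 - 19/(-10)) = (14*(56*7))*(18 - 19/(-10)) = (14*392)*(18 - 19*(-1)/10) = 5488*(18 - 1*(-19/10)) = 5488*(18 + 19/10) = 5488*(199/10) = 546056/5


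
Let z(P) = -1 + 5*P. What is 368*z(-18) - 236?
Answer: -33724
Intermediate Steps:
368*z(-18) - 236 = 368*(-1 + 5*(-18)) - 236 = 368*(-1 - 90) - 236 = 368*(-91) - 236 = -33488 - 236 = -33724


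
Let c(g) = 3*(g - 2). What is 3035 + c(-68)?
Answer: 2825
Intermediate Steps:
c(g) = -6 + 3*g (c(g) = 3*(-2 + g) = -6 + 3*g)
3035 + c(-68) = 3035 + (-6 + 3*(-68)) = 3035 + (-6 - 204) = 3035 - 210 = 2825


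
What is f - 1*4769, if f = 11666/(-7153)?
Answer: -34124323/7153 ≈ -4770.6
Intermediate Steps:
f = -11666/7153 (f = 11666*(-1/7153) = -11666/7153 ≈ -1.6309)
f - 1*4769 = -11666/7153 - 1*4769 = -11666/7153 - 4769 = -34124323/7153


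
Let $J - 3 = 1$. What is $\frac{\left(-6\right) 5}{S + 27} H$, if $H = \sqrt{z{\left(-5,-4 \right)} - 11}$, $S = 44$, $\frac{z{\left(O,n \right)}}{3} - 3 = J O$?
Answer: $- \frac{30 i \sqrt{62}}{71} \approx - 3.327 i$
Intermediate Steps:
$J = 4$ ($J = 3 + 1 = 4$)
$z{\left(O,n \right)} = 9 + 12 O$ ($z{\left(O,n \right)} = 9 + 3 \cdot 4 O = 9 + 12 O$)
$H = i \sqrt{62}$ ($H = \sqrt{\left(9 + 12 \left(-5\right)\right) - 11} = \sqrt{\left(9 - 60\right) - 11} = \sqrt{-51 - 11} = \sqrt{-62} = i \sqrt{62} \approx 7.874 i$)
$\frac{\left(-6\right) 5}{S + 27} H = \frac{\left(-6\right) 5}{44 + 27} i \sqrt{62} = \frac{1}{71} \left(-30\right) i \sqrt{62} = - \frac{30 i \sqrt{62}}{71}$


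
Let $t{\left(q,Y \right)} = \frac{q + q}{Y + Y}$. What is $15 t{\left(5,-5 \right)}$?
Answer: $-15$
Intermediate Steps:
$t{\left(q,Y \right)} = \frac{q}{Y}$ ($t{\left(q,Y \right)} = \frac{2 q}{2 Y} = 2 q \frac{1}{2 Y} = \frac{q}{Y}$)
$15 t{\left(5,-5 \right)} = 15 \frac{5}{-5} = 15 \cdot 5 \left(- \frac{1}{5}\right) = 15 \left(-1\right) = -15$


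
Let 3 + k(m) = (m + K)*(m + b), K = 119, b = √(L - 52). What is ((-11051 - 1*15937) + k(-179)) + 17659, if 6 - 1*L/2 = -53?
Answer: 1408 - 60*√66 ≈ 920.56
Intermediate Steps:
L = 118 (L = 12 - 2*(-53) = 12 + 106 = 118)
b = √66 (b = √(118 - 52) = √66 ≈ 8.1240)
k(m) = -3 + (119 + m)*(m + √66) (k(m) = -3 + (m + 119)*(m + √66) = -3 + (119 + m)*(m + √66))
((-11051 - 1*15937) + k(-179)) + 17659 = ((-11051 - 1*15937) + (-3 + (-179)² + 119*(-179) + 119*√66 - 179*√66)) + 17659 = ((-11051 - 15937) + (-3 + 32041 - 21301 + 119*√66 - 179*√66)) + 17659 = (-26988 + (10737 - 60*√66)) + 17659 = (-16251 - 60*√66) + 17659 = 1408 - 60*√66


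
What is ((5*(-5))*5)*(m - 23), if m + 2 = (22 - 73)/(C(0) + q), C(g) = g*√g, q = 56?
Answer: 181375/56 ≈ 3238.8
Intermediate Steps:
C(g) = g^(3/2)
m = -163/56 (m = -2 + (22 - 73)/(0^(3/2) + 56) = -2 - 51/(0 + 56) = -2 - 51/56 = -163/56 ≈ -2.9107)
((5*(-5))*5)*(m - 23) = ((5*(-5))*5)*(-163/56 - 23) = -25*5*(-1451/56) = -125*(-1451/56) = 181375/56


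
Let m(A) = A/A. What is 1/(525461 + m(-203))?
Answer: 1/525462 ≈ 1.9031e-6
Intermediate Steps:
m(A) = 1
1/(525461 + m(-203)) = 1/(525461 + 1) = 1/525462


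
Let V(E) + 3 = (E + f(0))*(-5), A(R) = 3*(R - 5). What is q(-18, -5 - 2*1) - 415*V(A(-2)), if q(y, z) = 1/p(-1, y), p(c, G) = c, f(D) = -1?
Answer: -44406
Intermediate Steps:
A(R) = -15 + 3*R (A(R) = 3*(-5 + R) = -15 + 3*R)
q(y, z) = -1 (q(y, z) = 1/(-1) = -1)
V(E) = 2 - 5*E (V(E) = -3 + (E - 1)*(-5) = -3 + (-1 + E)*(-5) = -3 + (5 - 5*E) = 2 - 5*E)
q(-18, -5 - 2*1) - 415*V(A(-2)) = -1 - 415*(2 - 5*(-15 + 3*(-2))) = -1 - 415*(2 - 5*(-15 - 6)) = -1 - 415*(2 - 5*(-21)) = -1 - 415*(2 + 105) = -1 - 415*107 = -1 - 44405 = -44406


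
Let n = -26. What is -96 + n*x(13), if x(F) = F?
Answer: -434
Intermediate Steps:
-96 + n*x(13) = -96 - 26*13 = -96 - 338 = -434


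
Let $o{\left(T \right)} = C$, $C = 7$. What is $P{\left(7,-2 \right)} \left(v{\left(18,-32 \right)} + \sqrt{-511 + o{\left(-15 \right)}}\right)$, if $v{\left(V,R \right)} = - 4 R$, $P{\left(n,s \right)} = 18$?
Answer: $2304 + 108 i \sqrt{14} \approx 2304.0 + 404.1 i$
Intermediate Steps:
$o{\left(T \right)} = 7$
$P{\left(7,-2 \right)} \left(v{\left(18,-32 \right)} + \sqrt{-511 + o{\left(-15 \right)}}\right) = 18 \left(\left(-4\right) \left(-32\right) + \sqrt{-511 + 7}\right) = 18 \left(128 + \sqrt{-504}\right) = 18 \left(128 + 6 i \sqrt{14}\right) = 2304 + 108 i \sqrt{14}$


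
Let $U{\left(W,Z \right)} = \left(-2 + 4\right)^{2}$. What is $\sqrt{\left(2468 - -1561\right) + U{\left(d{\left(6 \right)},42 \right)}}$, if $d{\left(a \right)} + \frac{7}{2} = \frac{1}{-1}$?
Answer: $\sqrt{4033} \approx 63.506$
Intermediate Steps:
$d{\left(a \right)} = - \frac{9}{2}$ ($d{\left(a \right)} = - \frac{7}{2} + \frac{1}{-1} = - \frac{7}{2} - 1 = - \frac{9}{2}$)
$U{\left(W,Z \right)} = 4$ ($U{\left(W,Z \right)} = 2^{2} = 4$)
$\sqrt{\left(2468 - -1561\right) + U{\left(d{\left(6 \right)},42 \right)}} = \sqrt{\left(2468 - -1561\right) + 4} = \sqrt{\left(2468 + 1561\right) + 4} = \sqrt{4029 + 4} = \sqrt{4033}$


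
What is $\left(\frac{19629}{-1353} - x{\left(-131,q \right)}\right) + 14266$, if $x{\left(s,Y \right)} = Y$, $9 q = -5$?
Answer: $\frac{57849062}{4059} \approx 14252.0$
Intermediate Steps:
$q = - \frac{5}{9}$ ($q = \frac{1}{9} \left(-5\right) = - \frac{5}{9} \approx -0.55556$)
$\left(\frac{19629}{-1353} - x{\left(-131,q \right)}\right) + 14266 = \left(\frac{19629}{-1353} - - \frac{5}{9}\right) + 14266 = \left(19629 \left(- \frac{1}{1353}\right) + \frac{5}{9}\right) + 14266 = \left(- \frac{6543}{451} + \frac{5}{9}\right) + 14266 = - \frac{56632}{4059} + 14266 = \frac{57849062}{4059}$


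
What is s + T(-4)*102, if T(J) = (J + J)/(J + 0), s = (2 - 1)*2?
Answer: 206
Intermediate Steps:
s = 2 (s = 1*2 = 2)
T(J) = 2 (T(J) = (2*J)/J = 2)
s + T(-4)*102 = 2 + 2*102 = 2 + 204 = 206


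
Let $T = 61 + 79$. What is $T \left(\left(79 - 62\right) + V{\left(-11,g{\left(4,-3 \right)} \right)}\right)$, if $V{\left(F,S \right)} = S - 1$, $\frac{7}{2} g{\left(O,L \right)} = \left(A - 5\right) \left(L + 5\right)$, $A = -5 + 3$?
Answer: $1680$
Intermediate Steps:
$A = -2$
$g{\left(O,L \right)} = -10 - 2 L$ ($g{\left(O,L \right)} = \frac{2 \left(-2 - 5\right) \left(L + 5\right)}{7} = \frac{2 \left(- 7 \left(5 + L\right)\right)}{7} = \frac{2 \left(-35 - 7 L\right)}{7} = -10 - 2 L$)
$T = 140$
$V{\left(F,S \right)} = -1 + S$ ($V{\left(F,S \right)} = S - 1 = -1 + S$)
$T \left(\left(79 - 62\right) + V{\left(-11,g{\left(4,-3 \right)} \right)}\right) = 140 \left(\left(79 - 62\right) - 5\right) = 140 \left(17 + \left(-1 + \left(-10 + 6\right)\right)\right) = 140 \left(17 - 5\right) = 140 \cdot 12 = 1680$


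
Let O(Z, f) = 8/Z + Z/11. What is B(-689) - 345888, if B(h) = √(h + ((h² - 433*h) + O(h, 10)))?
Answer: -345888 + √44362235292518/7579 ≈ -3.4501e+5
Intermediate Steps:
O(Z, f) = 8/Z + Z/11 (O(Z, f) = 8/Z + Z*(1/11) = 8/Z + Z/11)
B(h) = √(h² + 8/h - 4751*h/11) (B(h) = √(h + ((h² - 433*h) + (8/h + h/11))) = √(h + (h² + 8/h - 4762*h/11)) = √(h² + 8/h - 4751*h/11))
B(-689) - 345888 = √(-52261*(-689) + 121*(-689)² + 968/(-689))/11 - 345888 = √(36007829 + 121*474721 + 968*(-1/689))/11 - 345888 = √(36007829 + 57441241 - 968/689)/11 - 345888 = √(64386408262/689)/11 - 345888 = (√44362235292518/689)/11 - 345888 = √44362235292518/7579 - 345888 = -345888 + √44362235292518/7579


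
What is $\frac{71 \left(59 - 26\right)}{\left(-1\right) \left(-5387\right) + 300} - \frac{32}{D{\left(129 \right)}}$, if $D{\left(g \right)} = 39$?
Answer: $- \frac{8237}{20163} \approx -0.40852$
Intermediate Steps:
$\frac{71 \left(59 - 26\right)}{\left(-1\right) \left(-5387\right) + 300} - \frac{32}{D{\left(129 \right)}} = \frac{71 \left(59 - 26\right)}{\left(-1\right) \left(-5387\right) + 300} - \frac{32}{39} = \frac{71 \cdot 33}{5387 + 300} - \frac{32}{39} = \frac{2343}{5687} - \frac{32}{39} = 2343 \cdot \frac{1}{5687} - \frac{32}{39} = \frac{213}{517} - \frac{32}{39} = - \frac{8237}{20163}$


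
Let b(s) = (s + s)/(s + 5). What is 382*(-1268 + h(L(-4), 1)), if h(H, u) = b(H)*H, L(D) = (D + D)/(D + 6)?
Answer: -472152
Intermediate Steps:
b(s) = 2*s/(5 + s) (b(s) = (2*s)/(5 + s) = 2*s/(5 + s))
L(D) = 2*D/(6 + D) (L(D) = (2*D)/(6 + D) = 2*D/(6 + D))
h(H, u) = 2*H**2/(5 + H) (h(H, u) = (2*H/(5 + H))*H = 2*H**2/(5 + H))
382*(-1268 + h(L(-4), 1)) = 382*(-1268 + 2*(2*(-4)/(6 - 4))**2/(5 + 2*(-4)/(6 - 4))) = 382*(-1268 + 2*(2*(-4)/2)**2/(5 + 2*(-4)/2)) = 382*(-1268 + 2*(2*(-4)*(1/2))**2/(5 + 2*(-4)*(1/2))) = 382*(-1268 + 2*(-4)**2/(5 - 4)) = 382*(-1268 + 2*16/1) = 382*(-1268 + 2*16*1) = 382*(-1268 + 32) = 382*(-1236) = -472152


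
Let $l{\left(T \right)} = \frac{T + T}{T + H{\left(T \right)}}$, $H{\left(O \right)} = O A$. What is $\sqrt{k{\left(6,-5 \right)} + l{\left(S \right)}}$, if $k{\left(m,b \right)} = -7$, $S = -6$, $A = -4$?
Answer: $\frac{i \sqrt{69}}{3} \approx 2.7689 i$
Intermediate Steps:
$H{\left(O \right)} = - 4 O$ ($H{\left(O \right)} = O \left(-4\right) = - 4 O$)
$l{\left(T \right)} = - \frac{2}{3}$ ($l{\left(T \right)} = \frac{T + T}{T - 4 T} = \frac{2 T}{\left(-3\right) T} = 2 T \left(- \frac{1}{3 T}\right) = - \frac{2}{3}$)
$\sqrt{k{\left(6,-5 \right)} + l{\left(S \right)}} = \sqrt{-7 - \frac{2}{3}} = \sqrt{- \frac{23}{3}} = \frac{i \sqrt{69}}{3}$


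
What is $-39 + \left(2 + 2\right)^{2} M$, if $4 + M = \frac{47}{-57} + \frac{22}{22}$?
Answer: $- \frac{5711}{57} \approx -100.19$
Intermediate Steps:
$M = - \frac{218}{57}$ ($M = -4 + \left(\frac{47}{-57} + \frac{22}{22}\right) = -4 + \left(47 \left(- \frac{1}{57}\right) + 22 \cdot \frac{1}{22}\right) = -4 + \left(- \frac{47}{57} + 1\right) = -4 + \frac{10}{57} = - \frac{218}{57} \approx -3.8246$)
$-39 + \left(2 + 2\right)^{2} M = -39 + \left(2 + 2\right)^{2} \left(- \frac{218}{57}\right) = -39 + 4^{2} \left(- \frac{218}{57}\right) = -39 + 16 \left(- \frac{218}{57}\right) = -39 - \frac{3488}{57} = - \frac{5711}{57}$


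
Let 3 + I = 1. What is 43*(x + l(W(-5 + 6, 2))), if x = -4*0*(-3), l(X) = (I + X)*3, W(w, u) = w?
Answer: -129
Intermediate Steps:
I = -2 (I = -3 + 1 = -2)
l(X) = -6 + 3*X (l(X) = (-2 + X)*3 = -6 + 3*X)
x = 0 (x = 0*(-3) = 0)
43*(x + l(W(-5 + 6, 2))) = 43*(0 + (-6 + 3*(-5 + 6))) = 43*(0 + (-6 + 3*1)) = 43*(0 + (-6 + 3)) = 43*(0 - 3) = 43*(-3) = -129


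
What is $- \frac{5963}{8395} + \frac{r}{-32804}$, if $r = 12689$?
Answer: $- \frac{302134407}{275389580} \approx -1.0971$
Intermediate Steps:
$- \frac{5963}{8395} + \frac{r}{-32804} = - \frac{5963}{8395} + \frac{12689}{-32804} = \left(-5963\right) \frac{1}{8395} + 12689 \left(- \frac{1}{32804}\right) = - \frac{5963}{8395} - \frac{12689}{32804} = - \frac{302134407}{275389580}$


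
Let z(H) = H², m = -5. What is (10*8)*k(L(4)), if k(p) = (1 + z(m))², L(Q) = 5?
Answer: 54080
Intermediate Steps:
k(p) = 676 (k(p) = (1 + (-5)²)² = (1 + 25)² = 26² = 676)
(10*8)*k(L(4)) = (10*8)*676 = 80*676 = 54080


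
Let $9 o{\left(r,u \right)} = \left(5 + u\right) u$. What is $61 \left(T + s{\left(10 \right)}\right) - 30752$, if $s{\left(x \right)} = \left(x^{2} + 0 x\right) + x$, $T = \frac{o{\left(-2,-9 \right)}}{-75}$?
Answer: $- \frac{1803394}{75} \approx -24045.0$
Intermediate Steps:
$o{\left(r,u \right)} = \frac{u \left(5 + u\right)}{9}$ ($o{\left(r,u \right)} = \frac{\left(5 + u\right) u}{9} = \frac{u \left(5 + u\right)}{9}$)
$T = - \frac{4}{75}$ ($T = \frac{\frac{1}{9} \left(-9\right) \left(5 - 9\right)}{-75} = \frac{1}{9} \left(-9\right) \left(-4\right) \left(- \frac{1}{75}\right) = 4 \left(- \frac{1}{75}\right) = - \frac{4}{75} \approx -0.053333$)
$s{\left(x \right)} = x + x^{2}$ ($s{\left(x \right)} = \left(x^{2} + 0\right) + x = x^{2} + x = x + x^{2}$)
$61 \left(T + s{\left(10 \right)}\right) - 30752 = 61 \left(- \frac{4}{75} + 10 \left(1 + 10\right)\right) - 30752 = 61 \left(- \frac{4}{75} + 10 \cdot 11\right) - 30752 = 61 \left(- \frac{4}{75} + 110\right) - 30752 = 61 \cdot \frac{8246}{75} - 30752 = \frac{503006}{75} - 30752 = - \frac{1803394}{75}$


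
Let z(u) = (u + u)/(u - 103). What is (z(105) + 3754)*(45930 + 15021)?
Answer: 235209909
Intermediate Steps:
z(u) = 2*u/(-103 + u) (z(u) = (2*u)/(-103 + u) = 2*u/(-103 + u))
(z(105) + 3754)*(45930 + 15021) = (2*105/(-103 + 105) + 3754)*(45930 + 15021) = (2*105/2 + 3754)*60951 = (2*105*(½) + 3754)*60951 = (105 + 3754)*60951 = 3859*60951 = 235209909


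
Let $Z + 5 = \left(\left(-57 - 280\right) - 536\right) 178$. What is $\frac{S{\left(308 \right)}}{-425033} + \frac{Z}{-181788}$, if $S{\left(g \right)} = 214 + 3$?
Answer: $\frac{9430036453}{11037985572} \approx 0.85433$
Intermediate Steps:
$S{\left(g \right)} = 217$
$Z = -155399$ ($Z = -5 + \left(\left(-57 - 280\right) - 536\right) 178 = -5 + \left(-337 - 536\right) 178 = -5 - 155394 = -155399$)
$\frac{S{\left(308 \right)}}{-425033} + \frac{Z}{-181788} = \frac{217}{-425033} - \frac{155399}{-181788} = 217 \left(- \frac{1}{425033}\right) - - \frac{155399}{181788} = - \frac{31}{60719} + \frac{155399}{181788} = \frac{9430036453}{11037985572}$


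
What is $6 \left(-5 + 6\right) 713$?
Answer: $4278$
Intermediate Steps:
$6 \left(-5 + 6\right) 713 = 6 \cdot 1 \cdot 713 = 6 \cdot 713 = 4278$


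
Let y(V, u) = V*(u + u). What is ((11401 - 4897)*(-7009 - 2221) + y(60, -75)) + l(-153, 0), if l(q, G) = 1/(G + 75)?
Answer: -4503068999/75 ≈ -6.0041e+7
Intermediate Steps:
y(V, u) = 2*V*u (y(V, u) = V*(2*u) = 2*V*u)
l(q, G) = 1/(75 + G)
((11401 - 4897)*(-7009 - 2221) + y(60, -75)) + l(-153, 0) = ((11401 - 4897)*(-7009 - 2221) + 2*60*(-75)) + 1/(75 + 0) = (6504*(-9230) - 9000) + 1/75 = (-60031920 - 9000) + 1/75 = -60040920 + 1/75 = -4503068999/75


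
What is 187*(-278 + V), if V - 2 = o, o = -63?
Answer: -63393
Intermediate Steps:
V = -61 (V = 2 - 63 = -61)
187*(-278 + V) = 187*(-278 - 61) = 187*(-339) = -63393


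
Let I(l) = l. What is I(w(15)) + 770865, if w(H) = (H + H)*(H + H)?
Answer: 771765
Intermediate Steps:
w(H) = 4*H**2 (w(H) = (2*H)*(2*H) = 4*H**2)
I(w(15)) + 770865 = 4*15**2 + 770865 = 4*225 + 770865 = 900 + 770865 = 771765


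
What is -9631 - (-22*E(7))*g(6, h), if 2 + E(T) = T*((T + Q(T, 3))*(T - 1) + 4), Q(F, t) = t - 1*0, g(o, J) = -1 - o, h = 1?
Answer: -78315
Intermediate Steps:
Q(F, t) = t (Q(F, t) = t + 0 = t)
E(T) = -2 + T*(4 + (-1 + T)*(3 + T)) (E(T) = -2 + T*((T + 3)*(T - 1) + 4) = -2 + T*((3 + T)*(-1 + T) + 4) = -2 + T*((-1 + T)*(3 + T) + 4) = -2 + T*(4 + (-1 + T)*(3 + T)))
-9631 - (-22*E(7))*g(6, h) = -9631 - (-22*(-2 + 7 + 7³ + 2*7²))*(-1 - 1*6) = -9631 - (-22*(-2 + 7 + 343 + 2*49))*(-1 - 6) = -9631 - (-22*(-2 + 7 + 343 + 98))*(-7) = -9631 - (-22*446)*(-7) = -9631 - (-9812)*(-7) = -9631 - 1*68684 = -9631 - 68684 = -78315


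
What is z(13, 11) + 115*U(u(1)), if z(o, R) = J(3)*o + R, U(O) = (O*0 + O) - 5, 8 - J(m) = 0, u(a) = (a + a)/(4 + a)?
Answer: -414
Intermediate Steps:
u(a) = 2*a/(4 + a) (u(a) = (2*a)/(4 + a) = 2*a/(4 + a))
J(m) = 8 (J(m) = 8 - 1*0 = 8 + 0 = 8)
U(O) = -5 + O (U(O) = (0 + O) - 5 = O - 5 = -5 + O)
z(o, R) = R + 8*o (z(o, R) = 8*o + R = R + 8*o)
z(13, 11) + 115*U(u(1)) = (11 + 8*13) + 115*(-5 + 2*1/(4 + 1)) = (11 + 104) + 115*(-5 + 2*1/5) = 115 + 115*(-5 + 2*1*(⅕)) = 115 + 115*(-5 + ⅖) = 115 + 115*(-23/5) = 115 - 529 = -414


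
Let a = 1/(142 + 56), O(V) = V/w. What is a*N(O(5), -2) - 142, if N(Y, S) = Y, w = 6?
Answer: -168691/1188 ≈ -142.00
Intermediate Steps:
O(V) = V/6
a = 1/198 ≈ 0.0050505
a*N(O(5), -2) - 142 = ((⅙)*5)/198 - 142 = (1/198)*(⅚) - 142 = 5/1188 - 142 = -168691/1188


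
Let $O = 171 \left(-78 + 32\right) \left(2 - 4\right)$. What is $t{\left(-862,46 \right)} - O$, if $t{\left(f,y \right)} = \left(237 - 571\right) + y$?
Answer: $-16020$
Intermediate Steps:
$t{\left(f,y \right)} = -334 + y$
$O = 15732$ ($O = 171 \left(-46\right) \left(2 - 4\right) = \left(-7866\right) \left(-2\right) = 15732$)
$t{\left(-862,46 \right)} - O = \left(-334 + 46\right) - 15732 = -288 - 15732 = -16020$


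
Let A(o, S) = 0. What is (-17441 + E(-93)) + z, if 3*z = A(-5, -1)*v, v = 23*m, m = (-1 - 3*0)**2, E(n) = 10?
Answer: -17431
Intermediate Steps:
m = 1 (m = (-1 + 0)**2 = (-1)**2 = 1)
v = 23 (v = 23*1 = 23)
z = 0 (z = (0*23)/3 = (1/3)*0 = 0)
(-17441 + E(-93)) + z = (-17441 + 10) + 0 = -17431 + 0 = -17431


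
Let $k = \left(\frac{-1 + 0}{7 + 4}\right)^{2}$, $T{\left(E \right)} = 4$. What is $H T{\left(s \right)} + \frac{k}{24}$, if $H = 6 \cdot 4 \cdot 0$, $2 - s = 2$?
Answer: $\frac{1}{2904} \approx 0.00034435$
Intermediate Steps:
$s = 0$ ($s = 2 - 2 = 0$)
$k = \frac{1}{121}$ ($k = \left(- \frac{1}{11}\right)^{2} = \frac{1}{121} \approx 0.0082645$)
$H = 0$ ($H = 24 \cdot 0 = 0$)
$H T{\left(s \right)} + \frac{k}{24} = 0 \cdot 4 + \frac{1}{121 \cdot 24} = 0 + \frac{1}{121} \cdot \frac{1}{24} = 0 + \frac{1}{2904} = \frac{1}{2904}$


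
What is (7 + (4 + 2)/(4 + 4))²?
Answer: 961/16 ≈ 60.063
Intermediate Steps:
(7 + (4 + 2)/(4 + 4))² = (7 + 6/8)² = (7 + (⅛)*6)² = (7 + ¾)² = (31/4)² = 961/16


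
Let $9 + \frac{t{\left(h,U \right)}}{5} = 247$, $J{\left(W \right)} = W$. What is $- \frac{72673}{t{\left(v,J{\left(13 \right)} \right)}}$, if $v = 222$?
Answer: $- \frac{72673}{1190} \approx -61.07$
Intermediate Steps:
$t{\left(h,U \right)} = 1190$ ($t{\left(h,U \right)} = -45 + 5 \cdot 247 = -45 + 1235 = 1190$)
$- \frac{72673}{t{\left(v,J{\left(13 \right)} \right)}} = - \frac{72673}{1190}$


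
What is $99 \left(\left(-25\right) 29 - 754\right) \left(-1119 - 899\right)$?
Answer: $295477578$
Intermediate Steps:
$99 \left(\left(-25\right) 29 - 754\right) \left(-1119 - 899\right) = 99 \left(-725 - 754\right) \left(-2018\right) = 99 \left(\left(-1479\right) \left(-2018\right)\right) = 99 \cdot 2984622 = 295477578$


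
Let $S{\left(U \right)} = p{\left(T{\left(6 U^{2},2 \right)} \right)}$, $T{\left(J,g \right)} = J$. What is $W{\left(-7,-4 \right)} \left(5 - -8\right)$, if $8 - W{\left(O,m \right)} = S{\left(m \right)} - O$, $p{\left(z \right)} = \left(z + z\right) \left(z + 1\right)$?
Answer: $-242099$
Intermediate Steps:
$p{\left(z \right)} = 2 z \left(1 + z\right)$
$S{\left(U \right)} = 12 U^{2} \left(1 + 6 U^{2}\right)$ ($S{\left(U \right)} = 2 \cdot 6 U^{2} \left(1 + 6 U^{2}\right) = 12 U^{2} \left(1 + 6 U^{2}\right)$)
$W{\left(O,m \right)} = 8 + O - m^{2} \left(12 + 72 m^{2}\right)$ ($W{\left(O,m \right)} = 8 - \left(m^{2} \left(12 + 72 m^{2}\right) - O\right) = 8 - \left(- O + m^{2} \left(12 + 72 m^{2}\right)\right) = 8 + \left(O - m^{2} \left(12 + 72 m^{2}\right)\right) = 8 + O - m^{2} \left(12 + 72 m^{2}\right)$)
$W{\left(-7,-4 \right)} \left(5 - -8\right) = \left(8 - 7 - 72 \left(-4\right)^{4} - 12 \left(-4\right)^{2}\right) \left(5 - -8\right) = \left(8 - 7 - 18432 - 192\right) \left(5 + 8\right) = \left(8 - 7 - 18432 - 192\right) 13 = \left(-18623\right) 13 = -242099$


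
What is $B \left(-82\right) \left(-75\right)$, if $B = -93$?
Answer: $-571950$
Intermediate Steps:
$B \left(-82\right) \left(-75\right) = \left(-93\right) \left(-82\right) \left(-75\right) = 7626 \left(-75\right) = -571950$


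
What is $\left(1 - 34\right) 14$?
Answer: $-462$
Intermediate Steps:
$\left(1 - 34\right) 14 = \left(-33\right) 14 = -462$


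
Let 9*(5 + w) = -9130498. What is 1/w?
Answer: -9/9130543 ≈ -9.8570e-7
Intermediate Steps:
w = -9130543/9 (w = -5 + (1/9)*(-9130498) = -5 - 9130498/9 = -9130543/9 ≈ -1.0145e+6)
1/w = 1/(-9130543/9) = -9/9130543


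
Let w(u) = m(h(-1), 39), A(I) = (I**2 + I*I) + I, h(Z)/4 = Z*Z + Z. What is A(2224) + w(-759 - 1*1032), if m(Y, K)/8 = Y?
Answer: 9894576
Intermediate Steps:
h(Z) = 4*Z + 4*Z**2 (h(Z) = 4*(Z*Z + Z) = 4*(Z**2 + Z) = 4*(Z + Z**2) = 4*Z + 4*Z**2)
m(Y, K) = 8*Y
A(I) = I + 2*I**2 (A(I) = (I**2 + I**2) + I = 2*I**2 + I = I + 2*I**2)
w(u) = 0 (w(u) = 8*(4*(-1)*(1 - 1)) = 8*(4*(-1)*0) = 8*0 = 0)
A(2224) + w(-759 - 1*1032) = 2224*(1 + 2*2224) + 0 = 2224*(1 + 4448) + 0 = 2224*4449 + 0 = 9894576 + 0 = 9894576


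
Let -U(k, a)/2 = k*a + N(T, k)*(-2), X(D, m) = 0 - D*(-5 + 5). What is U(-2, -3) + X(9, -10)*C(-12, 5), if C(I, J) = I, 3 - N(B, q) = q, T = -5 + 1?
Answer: 8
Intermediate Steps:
T = -4
X(D, m) = 0 (X(D, m) = 0 - D*0 = 0 - 1*0 = 0 + 0 = 0)
N(B, q) = 3 - q
U(k, a) = 12 - 4*k - 2*a*k (U(k, a) = -2*(k*a + (3 - k)*(-2)) = -2*(a*k + (-6 + 2*k)) = -2*(-6 + 2*k + a*k) = 12 - 4*k - 2*a*k)
U(-2, -3) + X(9, -10)*C(-12, 5) = (12 - 4*(-2) - 2*(-3)*(-2)) + 0*(-12) = (12 + 8 - 12) + 0 = 8 + 0 = 8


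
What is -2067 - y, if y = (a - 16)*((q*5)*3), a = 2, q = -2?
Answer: -2487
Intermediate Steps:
y = 420 (y = (2 - 16)*(-2*5*3) = -(-140)*3 = -14*(-30) = 420)
-2067 - y = -2067 - 1*420 = -2067 - 420 = -2487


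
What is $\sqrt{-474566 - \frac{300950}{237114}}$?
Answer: $\frac{i \sqrt{741156078591501}}{39519} \approx 688.89 i$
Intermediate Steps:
$\sqrt{-474566 - \frac{300950}{237114}} = \sqrt{-474566 - \frac{150475}{118557}} = \sqrt{- \frac{56263271737}{118557}} = \frac{i \sqrt{741156078591501}}{39519}$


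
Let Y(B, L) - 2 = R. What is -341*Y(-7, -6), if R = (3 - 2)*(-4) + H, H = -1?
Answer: 1023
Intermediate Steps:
R = -5 (R = (3 - 2)*(-4) - 1 = 1*(-4) - 1 = -4 - 1 = -5)
Y(B, L) = -3 (Y(B, L) = 2 - 5 = -3)
-341*Y(-7, -6) = -341*(-3) = 1023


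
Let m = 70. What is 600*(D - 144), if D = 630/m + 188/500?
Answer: -403872/5 ≈ -80774.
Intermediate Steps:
D = 1172/125 (D = 630/70 + 188/500 = 630*(1/70) + 188*(1/500) = 9 + 47/125 = 1172/125 ≈ 9.3760)
600*(D - 144) = 600*(1172/125 - 144) = 600*(-16828/125) = -403872/5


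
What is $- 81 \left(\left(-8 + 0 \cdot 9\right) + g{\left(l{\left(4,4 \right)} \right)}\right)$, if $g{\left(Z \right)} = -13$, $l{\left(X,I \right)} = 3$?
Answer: $1701$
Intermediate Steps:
$- 81 \left(\left(-8 + 0 \cdot 9\right) + g{\left(l{\left(4,4 \right)} \right)}\right) = - 81 \left(\left(-8 + 0 \cdot 9\right) - 13\right) = - 81 \left(\left(-8 + 0\right) - 13\right) = - 81 \left(-8 - 13\right) = \left(-81\right) \left(-21\right) = 1701$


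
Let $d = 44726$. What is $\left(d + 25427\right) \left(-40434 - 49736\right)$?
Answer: $-6325696010$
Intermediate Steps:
$\left(d + 25427\right) \left(-40434 - 49736\right) = \left(44726 + 25427\right) \left(-40434 - 49736\right) = 70153 \left(-90170\right) = -6325696010$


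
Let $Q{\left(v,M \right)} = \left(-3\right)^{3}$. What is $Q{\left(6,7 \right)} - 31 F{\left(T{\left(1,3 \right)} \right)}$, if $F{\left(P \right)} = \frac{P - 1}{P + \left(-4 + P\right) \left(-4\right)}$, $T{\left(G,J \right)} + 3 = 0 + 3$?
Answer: $- \frac{401}{16} \approx -25.063$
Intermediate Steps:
$T{\left(G,J \right)} = 0$ ($T{\left(G,J \right)} = -3 + \left(0 + 3\right) = -3 + 3 = 0$)
$Q{\left(v,M \right)} = -27$
$F{\left(P \right)} = \frac{-1 + P}{16 - 3 P}$ ($F{\left(P \right)} = \frac{-1 + P}{P - \left(-16 + 4 P\right)} = \frac{-1 + P}{16 - 3 P}$)
$Q{\left(6,7 \right)} - 31 F{\left(T{\left(1,3 \right)} \right)} = -27 - 31 \frac{1 - 0}{-16 + 3 \cdot 0} = -27 - 31 \frac{1 + 0}{-16 + 0} = -27 - 31 \frac{1}{-16} \cdot 1 = -27 - 31 \left(\left(- \frac{1}{16}\right) 1\right) = -27 - - \frac{31}{16} = -27 + \frac{31}{16} = - \frac{401}{16}$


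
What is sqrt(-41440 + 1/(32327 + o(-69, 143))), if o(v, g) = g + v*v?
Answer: 3*I*sqrt(6382438511401)/37231 ≈ 203.57*I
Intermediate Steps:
o(v, g) = g + v**2
sqrt(-41440 + 1/(32327 + o(-69, 143))) = sqrt(-41440 + 1/(32327 + (143 + (-69)**2))) = sqrt(-41440 + 1/(32327 + (143 + 4761))) = sqrt(-41440 + 1/(32327 + 4904)) = sqrt(-41440 + 1/37231) = sqrt(-1542852639/37231) = 3*I*sqrt(6382438511401)/37231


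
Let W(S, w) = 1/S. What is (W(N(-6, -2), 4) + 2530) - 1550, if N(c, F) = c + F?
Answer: 7839/8 ≈ 979.88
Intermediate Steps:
N(c, F) = F + c
(W(N(-6, -2), 4) + 2530) - 1550 = (1/(-2 - 6) + 2530) - 1550 = (1/(-8) + 2530) - 1550 = (-1/8 + 2530) - 1550 = 20239/8 - 1550 = 7839/8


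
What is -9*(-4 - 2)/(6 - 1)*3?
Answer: 162/5 ≈ 32.400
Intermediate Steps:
-9*(-4 - 2)/(6 - 1)*3 = -(-54)/5*3 = -9*(-6/5)*3 = (54/5)*3 = 162/5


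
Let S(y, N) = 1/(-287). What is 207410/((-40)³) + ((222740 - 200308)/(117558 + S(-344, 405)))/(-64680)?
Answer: -32330032048543/9975990393600 ≈ -3.2408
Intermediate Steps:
S(y, N) = -1/287
207410/((-40)³) + ((222740 - 200308)/(117558 + S(-344, 405)))/(-64680) = 207410/((-40)³) + ((222740 - 200308)/(117558 - 1/287))/(-64680) = 207410/(-64000) + (22432/(33739145/287))*(-1/64680) = 207410*(-1/64000) + (22432*(287/33739145))*(-1/64680) = -20741/6400 + (6437984/33739145)*(-1/64680) = -20741/6400 - 114964/38968712475 = -32330032048543/9975990393600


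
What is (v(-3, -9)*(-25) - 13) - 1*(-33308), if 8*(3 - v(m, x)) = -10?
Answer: 132755/4 ≈ 33189.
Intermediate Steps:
v(m, x) = 17/4 (v(m, x) = 3 - 1/8*(-10) = 3 + 5/4 = 17/4)
(v(-3, -9)*(-25) - 13) - 1*(-33308) = ((17/4)*(-25) - 13) - 1*(-33308) = (-425/4 - 13) + 33308 = -477/4 + 33308 = 132755/4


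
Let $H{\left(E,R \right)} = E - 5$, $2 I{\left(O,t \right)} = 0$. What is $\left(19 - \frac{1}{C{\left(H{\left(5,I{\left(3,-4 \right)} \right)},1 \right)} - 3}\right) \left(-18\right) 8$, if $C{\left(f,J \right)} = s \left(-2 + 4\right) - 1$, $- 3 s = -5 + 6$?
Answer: $- \frac{19368}{7} \approx -2766.9$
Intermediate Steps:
$I{\left(O,t \right)} = 0$ ($I{\left(O,t \right)} = \frac{1}{2} \cdot 0 = 0$)
$s = - \frac{1}{3}$ ($s = - \frac{-5 + 6}{3} = \left(- \frac{1}{3}\right) 1 = - \frac{1}{3} \approx -0.33333$)
$H{\left(E,R \right)} = -5 + E$
$C{\left(f,J \right)} = - \frac{5}{3}$ ($C{\left(f,J \right)} = - \frac{-2 + 4}{3} - 1 = \left(- \frac{1}{3}\right) 2 - 1 = - \frac{2}{3} - 1 = - \frac{5}{3}$)
$\left(19 - \frac{1}{C{\left(H{\left(5,I{\left(3,-4 \right)} \right)},1 \right)} - 3}\right) \left(-18\right) 8 = \left(19 - \frac{1}{- \frac{5}{3} - 3}\right) \left(-18\right) 8 = \left(19 - \frac{1}{- \frac{14}{3}}\right) \left(-18\right) 8 = \left(19 - - \frac{3}{14}\right) \left(-18\right) 8 = \left(19 + \frac{3}{14}\right) \left(-18\right) 8 = \frac{269}{14} \left(-18\right) 8 = \left(- \frac{2421}{7}\right) 8 = - \frac{19368}{7}$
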